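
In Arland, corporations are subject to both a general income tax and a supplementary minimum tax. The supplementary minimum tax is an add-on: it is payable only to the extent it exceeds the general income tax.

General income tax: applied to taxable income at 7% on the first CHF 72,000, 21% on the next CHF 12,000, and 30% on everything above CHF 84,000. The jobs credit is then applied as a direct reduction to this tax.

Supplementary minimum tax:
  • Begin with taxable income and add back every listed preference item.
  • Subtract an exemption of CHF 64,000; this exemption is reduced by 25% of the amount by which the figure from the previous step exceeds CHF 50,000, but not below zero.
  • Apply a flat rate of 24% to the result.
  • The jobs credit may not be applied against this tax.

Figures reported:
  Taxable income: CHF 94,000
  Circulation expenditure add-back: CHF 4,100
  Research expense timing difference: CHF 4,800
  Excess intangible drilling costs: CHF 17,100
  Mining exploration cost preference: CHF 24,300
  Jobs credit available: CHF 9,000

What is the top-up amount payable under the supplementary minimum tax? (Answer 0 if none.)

General income tax:
  CHF 72,000 × 7% = CHF 5,040
  CHF 12,000 × 21% = CHF 2,520
  CHF 10,000 × 30% = CHF 3,000
  → CHF 10,560
  Less jobs credit CHF 9,000 → CHF 1,560

Supplementary minimum tax:
  Adjusted income: CHF 94,000 + CHF 4,100 + CHF 4,800 + CHF 17,100 + CHF 24,300 = CHF 144,300
  Exemption: CHF 64,000 − 25% × (CHF 144,300 − CHF 50,000) = CHF 64,000 − CHF 23,575 = CHF 40,425
  Base: CHF 144,300 − CHF 40,425 = CHF 103,875
  CHF 103,875 × 24% = CHF 24,930

Excess of supplementary minimum tax over general income tax: CHF 24,930 − CHF 1,560 = CHF 23,370.

CHF 23,370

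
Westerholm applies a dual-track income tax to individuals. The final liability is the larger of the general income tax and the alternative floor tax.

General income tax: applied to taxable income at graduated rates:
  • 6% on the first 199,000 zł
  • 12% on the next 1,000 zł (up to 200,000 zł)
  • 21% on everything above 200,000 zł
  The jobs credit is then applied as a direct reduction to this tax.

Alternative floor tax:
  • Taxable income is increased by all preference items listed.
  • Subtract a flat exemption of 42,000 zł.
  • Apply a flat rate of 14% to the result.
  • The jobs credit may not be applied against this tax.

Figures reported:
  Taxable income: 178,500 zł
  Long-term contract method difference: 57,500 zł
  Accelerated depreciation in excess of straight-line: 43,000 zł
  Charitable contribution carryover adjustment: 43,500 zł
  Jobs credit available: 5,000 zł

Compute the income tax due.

39,270 zł

Alternative floor tax:
  Adjusted income: 178,500 zł + 57,500 zł + 43,000 zł + 43,500 zł = 322,500 zł
  Less exemption 42,000 zł → base 280,500 zł
  280,500 zł × 14% = 39,270 zł

General income tax:
  178,500 zł × 6% = 10,710 zł
  Less jobs credit 5,000 zł → 5,710 zł

39,270 zł > 5,710 zł, so the alternative floor tax is the binding amount.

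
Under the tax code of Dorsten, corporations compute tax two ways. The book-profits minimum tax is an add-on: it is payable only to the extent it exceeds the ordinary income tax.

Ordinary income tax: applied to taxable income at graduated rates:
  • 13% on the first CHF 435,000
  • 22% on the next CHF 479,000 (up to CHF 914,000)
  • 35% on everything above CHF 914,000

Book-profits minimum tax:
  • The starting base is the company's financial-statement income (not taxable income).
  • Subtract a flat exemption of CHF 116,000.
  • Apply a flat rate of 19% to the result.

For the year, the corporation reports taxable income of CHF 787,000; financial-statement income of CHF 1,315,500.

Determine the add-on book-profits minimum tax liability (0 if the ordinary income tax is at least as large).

CHF 93,915

Book-profits minimum tax:
  Base (financial-statement income): CHF 1,315,500
  Less exemption CHF 116,000 → base CHF 1,199,500
  CHF 1,199,500 × 19% = CHF 227,905

Ordinary income tax:
  CHF 435,000 × 13% = CHF 56,550
  CHF 352,000 × 22% = CHF 77,440
  → CHF 133,990

Excess of book-profits minimum tax over ordinary income tax: CHF 227,905 − CHF 133,990 = CHF 93,915.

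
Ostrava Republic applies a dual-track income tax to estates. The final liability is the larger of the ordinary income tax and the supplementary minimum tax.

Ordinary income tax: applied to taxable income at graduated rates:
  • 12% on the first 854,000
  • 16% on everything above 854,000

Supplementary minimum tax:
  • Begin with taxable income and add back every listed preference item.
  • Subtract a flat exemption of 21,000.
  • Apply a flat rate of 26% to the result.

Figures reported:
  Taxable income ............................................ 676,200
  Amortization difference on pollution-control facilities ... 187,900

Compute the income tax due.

Supplementary minimum tax:
  Adjusted income: 676,200 + 187,900 = 864,100
  Less exemption 21,000 → base 843,100
  843,100 × 26% = 219,206

Ordinary income tax:
  676,200 × 12% = 81,144

219,206 > 81,144, so the supplementary minimum tax is the binding amount.

219,206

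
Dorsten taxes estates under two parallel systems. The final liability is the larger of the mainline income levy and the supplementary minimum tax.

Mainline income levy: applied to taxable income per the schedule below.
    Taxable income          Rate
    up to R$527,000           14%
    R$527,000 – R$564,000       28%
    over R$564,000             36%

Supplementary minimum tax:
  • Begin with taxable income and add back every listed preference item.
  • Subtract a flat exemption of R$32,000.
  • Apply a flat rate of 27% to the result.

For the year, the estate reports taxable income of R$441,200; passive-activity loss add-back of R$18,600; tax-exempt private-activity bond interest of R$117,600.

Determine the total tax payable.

Mainline income levy:
  R$441,200 × 14% = R$61,768

Supplementary minimum tax:
  Adjusted income: R$441,200 + R$18,600 + R$117,600 = R$577,400
  Less exemption R$32,000 → base R$545,400
  R$545,400 × 27% = R$147,258

R$147,258 > R$61,768, so the supplementary minimum tax is the binding amount.

R$147,258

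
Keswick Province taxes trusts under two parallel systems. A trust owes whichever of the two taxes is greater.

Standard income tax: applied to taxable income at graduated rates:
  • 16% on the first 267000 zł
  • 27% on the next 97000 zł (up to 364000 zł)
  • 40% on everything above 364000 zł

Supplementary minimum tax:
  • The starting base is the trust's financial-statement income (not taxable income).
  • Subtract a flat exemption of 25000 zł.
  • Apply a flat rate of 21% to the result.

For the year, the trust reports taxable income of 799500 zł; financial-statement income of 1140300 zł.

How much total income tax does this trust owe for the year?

Standard income tax:
  267000 zł × 16% = 42720 zł
  97000 zł × 27% = 26190 zł
  435500 zł × 40% = 174200 zł
  → 243110 zł

Supplementary minimum tax:
  Base (financial-statement income): 1140300 zł
  Less exemption 25000 zł → base 1115300 zł
  1115300 zł × 21% = 234213 zł

243110 zł > 234213 zł, so the standard income tax governs.

243110 zł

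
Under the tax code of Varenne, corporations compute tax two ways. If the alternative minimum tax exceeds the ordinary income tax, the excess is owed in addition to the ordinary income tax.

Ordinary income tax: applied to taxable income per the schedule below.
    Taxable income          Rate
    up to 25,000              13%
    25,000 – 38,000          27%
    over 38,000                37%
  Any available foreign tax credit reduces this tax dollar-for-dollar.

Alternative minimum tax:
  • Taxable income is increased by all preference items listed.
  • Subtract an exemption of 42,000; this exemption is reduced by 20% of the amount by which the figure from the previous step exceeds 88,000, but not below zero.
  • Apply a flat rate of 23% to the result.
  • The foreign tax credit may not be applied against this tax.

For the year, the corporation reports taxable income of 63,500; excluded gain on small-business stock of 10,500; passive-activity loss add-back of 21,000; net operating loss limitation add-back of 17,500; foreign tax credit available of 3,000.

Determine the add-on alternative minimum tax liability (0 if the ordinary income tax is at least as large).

4,147

Ordinary income tax:
  25,000 × 13% = 3,250
  13,000 × 27% = 3,510
  25,500 × 37% = 9,435
  → 16,195
  Less foreign tax credit 3,000 → 13,195

Alternative minimum tax:
  Adjusted income: 63,500 + 10,500 + 21,000 + 17,500 = 112,500
  Exemption: 42,000 − 20% × (112,500 − 88,000) = 42,000 − 4,900 = 37,100
  Base: 112,500 − 37,100 = 75,400
  75,400 × 23% = 17,342

Excess of alternative minimum tax over ordinary income tax: 17,342 − 13,195 = 4,147.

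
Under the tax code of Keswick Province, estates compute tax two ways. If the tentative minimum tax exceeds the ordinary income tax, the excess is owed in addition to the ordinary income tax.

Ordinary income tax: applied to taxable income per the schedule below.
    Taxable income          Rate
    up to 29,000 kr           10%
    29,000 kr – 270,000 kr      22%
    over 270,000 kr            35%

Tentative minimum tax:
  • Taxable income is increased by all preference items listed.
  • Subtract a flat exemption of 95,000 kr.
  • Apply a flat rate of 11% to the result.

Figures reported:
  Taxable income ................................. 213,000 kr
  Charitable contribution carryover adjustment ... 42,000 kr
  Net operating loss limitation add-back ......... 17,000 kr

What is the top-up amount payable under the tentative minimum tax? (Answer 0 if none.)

0 kr

Tentative minimum tax:
  Adjusted income: 213,000 kr + 42,000 kr + 17,000 kr = 272,000 kr
  Less exemption 95,000 kr → base 177,000 kr
  177,000 kr × 11% = 19,470 kr

Ordinary income tax:
  29,000 kr × 10% = 2,900 kr
  184,000 kr × 22% = 40,480 kr
  → 43,380 kr

19,470 kr ≤ 43,380 kr, so no add-on is due.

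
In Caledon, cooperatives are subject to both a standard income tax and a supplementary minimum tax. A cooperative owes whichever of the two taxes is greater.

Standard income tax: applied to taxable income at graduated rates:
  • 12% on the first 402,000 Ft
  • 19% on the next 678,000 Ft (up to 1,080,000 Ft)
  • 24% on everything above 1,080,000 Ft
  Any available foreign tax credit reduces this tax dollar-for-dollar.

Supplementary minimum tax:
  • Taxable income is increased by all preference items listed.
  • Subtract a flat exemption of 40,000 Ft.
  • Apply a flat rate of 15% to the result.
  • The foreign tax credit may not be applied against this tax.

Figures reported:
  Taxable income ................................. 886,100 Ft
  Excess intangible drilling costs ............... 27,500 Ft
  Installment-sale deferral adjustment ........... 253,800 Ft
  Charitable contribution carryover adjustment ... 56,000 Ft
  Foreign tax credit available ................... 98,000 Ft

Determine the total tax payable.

177,510 Ft

Supplementary minimum tax:
  Adjusted income: 886,100 Ft + 27,500 Ft + 253,800 Ft + 56,000 Ft = 1,223,400 Ft
  Less exemption 40,000 Ft → base 1,183,400 Ft
  1,183,400 Ft × 15% = 177,510 Ft

Standard income tax:
  402,000 Ft × 12% = 48,240 Ft
  484,100 Ft × 19% = 91,979 Ft
  → 140,219 Ft
  Less foreign tax credit 98,000 Ft → 42,219 Ft

177,510 Ft > 42,219 Ft, so the supplementary minimum tax is the binding amount.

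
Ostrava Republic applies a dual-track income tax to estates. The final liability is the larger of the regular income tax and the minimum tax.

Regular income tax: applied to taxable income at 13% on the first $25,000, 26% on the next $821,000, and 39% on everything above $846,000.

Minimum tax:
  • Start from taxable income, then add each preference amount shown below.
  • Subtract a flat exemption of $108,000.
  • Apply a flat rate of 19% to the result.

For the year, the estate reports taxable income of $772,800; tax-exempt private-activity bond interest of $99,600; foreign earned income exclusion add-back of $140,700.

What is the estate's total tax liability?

Minimum tax:
  Adjusted income: $772,800 + $99,600 + $140,700 = $1,013,100
  Less exemption $108,000 → base $905,100
  $905,100 × 19% = $171,969

Regular income tax:
  $25,000 × 13% = $3,250
  $747,800 × 26% = $194,428
  → $197,678

$197,678 > $171,969, so the regular income tax governs.

$197,678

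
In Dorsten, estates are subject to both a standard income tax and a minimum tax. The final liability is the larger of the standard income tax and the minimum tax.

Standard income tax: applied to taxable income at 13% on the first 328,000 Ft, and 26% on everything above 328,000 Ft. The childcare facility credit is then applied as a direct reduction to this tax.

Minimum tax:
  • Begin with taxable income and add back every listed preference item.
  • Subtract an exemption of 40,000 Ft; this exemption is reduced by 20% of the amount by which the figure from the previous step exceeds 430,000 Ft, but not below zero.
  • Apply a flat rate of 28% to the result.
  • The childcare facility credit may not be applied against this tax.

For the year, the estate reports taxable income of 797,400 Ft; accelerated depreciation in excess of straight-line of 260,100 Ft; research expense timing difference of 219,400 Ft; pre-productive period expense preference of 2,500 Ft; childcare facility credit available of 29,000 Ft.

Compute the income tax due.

358,232 Ft

Standard income tax:
  328,000 Ft × 13% = 42,640 Ft
  469,400 Ft × 26% = 122,044 Ft
  → 164,684 Ft
  Less childcare facility credit 29,000 Ft → 135,684 Ft

Minimum tax:
  Adjusted income: 797,400 Ft + 260,100 Ft + 219,400 Ft + 2,500 Ft = 1,279,400 Ft
  Exemption: 20% × (1,279,400 Ft − 430,000 Ft) = 169,880 Ft ≥ 40,000 Ft, so the exemption is fully phased out
  Base: 1,279,400 Ft − 0 Ft = 1,279,400 Ft
  1,279,400 Ft × 28% = 358,232 Ft

358,232 Ft > 135,684 Ft, so the minimum tax is the binding amount.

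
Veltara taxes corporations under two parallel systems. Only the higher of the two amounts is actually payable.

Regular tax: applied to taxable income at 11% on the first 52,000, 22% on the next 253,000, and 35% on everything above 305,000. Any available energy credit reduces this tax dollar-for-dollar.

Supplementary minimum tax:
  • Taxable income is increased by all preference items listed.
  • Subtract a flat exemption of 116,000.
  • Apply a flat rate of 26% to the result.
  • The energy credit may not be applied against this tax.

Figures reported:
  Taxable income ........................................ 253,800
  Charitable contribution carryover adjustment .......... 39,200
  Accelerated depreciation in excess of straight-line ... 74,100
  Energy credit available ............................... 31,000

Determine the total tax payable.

Regular tax:
  52,000 × 11% = 5,720
  201,800 × 22% = 44,396
  → 50,116
  Less energy credit 31,000 → 19,116

Supplementary minimum tax:
  Adjusted income: 253,800 + 39,200 + 74,100 = 367,100
  Less exemption 116,000 → base 251,100
  251,100 × 26% = 65,286

65,286 > 19,116, so the supplementary minimum tax is the binding amount.

65,286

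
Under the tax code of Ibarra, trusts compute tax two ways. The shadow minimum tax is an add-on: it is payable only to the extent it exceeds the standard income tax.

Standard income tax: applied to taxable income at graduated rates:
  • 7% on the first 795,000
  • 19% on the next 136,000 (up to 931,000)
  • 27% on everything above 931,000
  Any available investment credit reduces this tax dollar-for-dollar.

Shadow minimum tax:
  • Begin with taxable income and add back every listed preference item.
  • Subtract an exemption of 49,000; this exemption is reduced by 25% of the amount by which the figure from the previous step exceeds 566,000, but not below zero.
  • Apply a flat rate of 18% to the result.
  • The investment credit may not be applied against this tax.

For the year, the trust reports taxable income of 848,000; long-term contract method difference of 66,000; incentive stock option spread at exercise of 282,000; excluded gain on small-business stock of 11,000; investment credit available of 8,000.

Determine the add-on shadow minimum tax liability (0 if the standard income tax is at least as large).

159,540

Shadow minimum tax:
  Adjusted income: 848,000 + 66,000 + 282,000 + 11,000 = 1,207,000
  Exemption: 25% × (1,207,000 − 566,000) = 160,250 ≥ 49,000, so the exemption is fully phased out
  Base: 1,207,000 − 0 = 1,207,000
  1,207,000 × 18% = 217,260

Standard income tax:
  795,000 × 7% = 55,650
  53,000 × 19% = 10,070
  → 65,720
  Less investment credit 8,000 → 57,720

Excess of shadow minimum tax over standard income tax: 217,260 − 57,720 = 159,540.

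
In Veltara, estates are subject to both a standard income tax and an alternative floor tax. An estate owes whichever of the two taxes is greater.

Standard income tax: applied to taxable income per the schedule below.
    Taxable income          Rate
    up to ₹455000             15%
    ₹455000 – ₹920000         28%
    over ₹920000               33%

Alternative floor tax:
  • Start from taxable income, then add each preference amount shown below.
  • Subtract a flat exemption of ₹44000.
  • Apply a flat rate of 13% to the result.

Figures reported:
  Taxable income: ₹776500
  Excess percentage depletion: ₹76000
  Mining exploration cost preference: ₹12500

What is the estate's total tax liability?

₹158270

Standard income tax:
  ₹455000 × 15% = ₹68250
  ₹321500 × 28% = ₹90020
  → ₹158270

Alternative floor tax:
  Adjusted income: ₹776500 + ₹76000 + ₹12500 = ₹865000
  Less exemption ₹44000 → base ₹821000
  ₹821000 × 13% = ₹106730

₹158270 > ₹106730, so the standard income tax governs.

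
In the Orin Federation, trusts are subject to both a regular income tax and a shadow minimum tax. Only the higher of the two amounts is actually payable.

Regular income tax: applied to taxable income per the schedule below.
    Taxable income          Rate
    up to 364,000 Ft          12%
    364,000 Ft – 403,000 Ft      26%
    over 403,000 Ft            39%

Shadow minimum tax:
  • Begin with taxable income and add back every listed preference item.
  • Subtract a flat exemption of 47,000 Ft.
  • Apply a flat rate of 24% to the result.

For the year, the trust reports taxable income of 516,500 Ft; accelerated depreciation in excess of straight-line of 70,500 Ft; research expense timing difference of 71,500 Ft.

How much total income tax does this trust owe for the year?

146,760 Ft

Shadow minimum tax:
  Adjusted income: 516,500 Ft + 70,500 Ft + 71,500 Ft = 658,500 Ft
  Less exemption 47,000 Ft → base 611,500 Ft
  611,500 Ft × 24% = 146,760 Ft

Regular income tax:
  364,000 Ft × 12% = 43,680 Ft
  39,000 Ft × 26% = 10,140 Ft
  113,500 Ft × 39% = 44,265 Ft
  → 98,085 Ft

146,760 Ft > 98,085 Ft, so the shadow minimum tax is the binding amount.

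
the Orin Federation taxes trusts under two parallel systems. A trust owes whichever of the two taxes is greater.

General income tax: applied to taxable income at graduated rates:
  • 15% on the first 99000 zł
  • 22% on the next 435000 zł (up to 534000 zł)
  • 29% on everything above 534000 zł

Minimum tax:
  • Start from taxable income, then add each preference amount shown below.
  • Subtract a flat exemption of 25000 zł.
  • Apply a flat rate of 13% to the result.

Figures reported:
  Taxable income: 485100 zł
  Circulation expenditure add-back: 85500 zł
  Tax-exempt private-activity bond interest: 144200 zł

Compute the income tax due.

General income tax:
  99000 zł × 15% = 14850 zł
  386100 zł × 22% = 84942 zł
  → 99792 zł

Minimum tax:
  Adjusted income: 485100 zł + 85500 zł + 144200 zł = 714800 zł
  Less exemption 25000 zł → base 689800 zł
  689800 zł × 13% = 89674 zł

99792 zł > 89674 zł, so the general income tax governs.

99792 zł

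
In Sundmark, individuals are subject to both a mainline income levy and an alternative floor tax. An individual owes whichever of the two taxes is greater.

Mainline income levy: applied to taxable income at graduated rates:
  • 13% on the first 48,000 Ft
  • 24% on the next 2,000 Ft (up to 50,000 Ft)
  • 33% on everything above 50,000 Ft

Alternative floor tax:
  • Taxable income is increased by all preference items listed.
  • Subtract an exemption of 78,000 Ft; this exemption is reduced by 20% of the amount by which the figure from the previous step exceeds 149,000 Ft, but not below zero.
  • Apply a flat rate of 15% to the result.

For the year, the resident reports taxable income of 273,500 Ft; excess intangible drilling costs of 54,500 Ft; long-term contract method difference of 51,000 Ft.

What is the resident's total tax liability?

80,475 Ft

Alternative floor tax:
  Adjusted income: 273,500 Ft + 54,500 Ft + 51,000 Ft = 379,000 Ft
  Exemption: 78,000 Ft − 20% × (379,000 Ft − 149,000 Ft) = 78,000 Ft − 46,000 Ft = 32,000 Ft
  Base: 379,000 Ft − 32,000 Ft = 347,000 Ft
  347,000 Ft × 15% = 52,050 Ft

Mainline income levy:
  48,000 Ft × 13% = 6,240 Ft
  2,000 Ft × 24% = 480 Ft
  223,500 Ft × 33% = 73,755 Ft
  → 80,475 Ft

80,475 Ft > 52,050 Ft, so the mainline income levy governs.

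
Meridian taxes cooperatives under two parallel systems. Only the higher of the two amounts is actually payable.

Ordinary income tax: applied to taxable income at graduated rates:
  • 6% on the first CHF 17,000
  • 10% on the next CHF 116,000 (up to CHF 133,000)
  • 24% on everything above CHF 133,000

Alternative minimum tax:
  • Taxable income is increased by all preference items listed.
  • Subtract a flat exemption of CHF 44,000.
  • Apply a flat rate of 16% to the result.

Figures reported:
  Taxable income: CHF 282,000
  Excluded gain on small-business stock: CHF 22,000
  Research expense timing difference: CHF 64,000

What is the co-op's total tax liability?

Ordinary income tax:
  CHF 17,000 × 6% = CHF 1,020
  CHF 116,000 × 10% = CHF 11,600
  CHF 149,000 × 24% = CHF 35,760
  → CHF 48,380

Alternative minimum tax:
  Adjusted income: CHF 282,000 + CHF 22,000 + CHF 64,000 = CHF 368,000
  Less exemption CHF 44,000 → base CHF 324,000
  CHF 324,000 × 16% = CHF 51,840

CHF 51,840 > CHF 48,380, so the alternative minimum tax is the binding amount.

CHF 51,840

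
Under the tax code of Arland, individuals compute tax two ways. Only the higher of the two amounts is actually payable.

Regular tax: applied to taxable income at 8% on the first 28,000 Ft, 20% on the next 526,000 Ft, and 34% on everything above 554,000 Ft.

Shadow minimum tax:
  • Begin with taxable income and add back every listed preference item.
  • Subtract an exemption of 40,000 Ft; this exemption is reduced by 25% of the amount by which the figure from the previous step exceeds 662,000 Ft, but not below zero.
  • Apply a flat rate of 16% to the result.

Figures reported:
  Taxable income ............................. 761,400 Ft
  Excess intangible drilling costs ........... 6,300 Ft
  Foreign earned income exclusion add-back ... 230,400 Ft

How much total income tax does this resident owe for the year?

Shadow minimum tax:
  Adjusted income: 761,400 Ft + 6,300 Ft + 230,400 Ft = 998,100 Ft
  Exemption: 25% × (998,100 Ft − 662,000 Ft) = 84,025 Ft ≥ 40,000 Ft, so the exemption is fully phased out
  Base: 998,100 Ft − 0 Ft = 998,100 Ft
  998,100 Ft × 16% = 159,696 Ft

Regular tax:
  28,000 Ft × 8% = 2,240 Ft
  526,000 Ft × 20% = 105,200 Ft
  207,400 Ft × 34% = 70,516 Ft
  → 177,956 Ft

177,956 Ft > 159,696 Ft, so the regular tax governs.

177,956 Ft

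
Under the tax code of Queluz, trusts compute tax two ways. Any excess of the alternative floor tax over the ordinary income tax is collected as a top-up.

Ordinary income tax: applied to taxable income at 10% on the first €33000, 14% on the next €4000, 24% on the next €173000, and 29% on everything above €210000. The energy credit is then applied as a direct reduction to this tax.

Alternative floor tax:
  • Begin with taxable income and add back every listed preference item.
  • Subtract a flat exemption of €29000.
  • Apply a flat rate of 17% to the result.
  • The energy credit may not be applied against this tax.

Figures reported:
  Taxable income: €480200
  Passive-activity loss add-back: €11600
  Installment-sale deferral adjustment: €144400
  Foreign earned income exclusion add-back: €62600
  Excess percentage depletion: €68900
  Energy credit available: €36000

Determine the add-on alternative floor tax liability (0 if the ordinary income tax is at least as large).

Ordinary income tax:
  €33000 × 10% = €3300
  €4000 × 14% = €560
  €173000 × 24% = €41520
  €270200 × 29% = €78358
  → €123738
  Less energy credit €36000 → €87738

Alternative floor tax:
  Adjusted income: €480200 + €11600 + €144400 + €62600 + €68900 = €767700
  Less exemption €29000 → base €738700
  €738700 × 17% = €125579

Excess of alternative floor tax over ordinary income tax: €125579 − €87738 = €37841.

€37841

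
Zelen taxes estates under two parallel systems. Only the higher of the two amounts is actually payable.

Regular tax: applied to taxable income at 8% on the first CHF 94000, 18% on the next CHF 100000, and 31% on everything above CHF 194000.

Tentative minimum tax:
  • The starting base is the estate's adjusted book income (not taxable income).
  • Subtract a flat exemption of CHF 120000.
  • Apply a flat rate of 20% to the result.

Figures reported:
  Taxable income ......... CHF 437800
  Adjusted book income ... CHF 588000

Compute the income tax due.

Regular tax:
  CHF 94000 × 8% = CHF 7520
  CHF 100000 × 18% = CHF 18000
  CHF 243800 × 31% = CHF 75578
  → CHF 101098

Tentative minimum tax:
  Base (adjusted book income): CHF 588000
  Less exemption CHF 120000 → base CHF 468000
  CHF 468000 × 20% = CHF 93600

CHF 101098 > CHF 93600, so the regular tax governs.

CHF 101098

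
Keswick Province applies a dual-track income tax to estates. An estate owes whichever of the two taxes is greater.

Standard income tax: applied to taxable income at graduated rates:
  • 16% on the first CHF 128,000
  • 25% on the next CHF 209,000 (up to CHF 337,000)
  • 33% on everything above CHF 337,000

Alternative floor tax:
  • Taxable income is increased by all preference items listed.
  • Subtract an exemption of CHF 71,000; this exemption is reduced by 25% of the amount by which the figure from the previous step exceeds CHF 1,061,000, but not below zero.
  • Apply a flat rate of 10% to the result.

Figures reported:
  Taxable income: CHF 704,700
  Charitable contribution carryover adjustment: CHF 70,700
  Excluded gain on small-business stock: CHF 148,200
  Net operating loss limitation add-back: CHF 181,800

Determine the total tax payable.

Alternative floor tax:
  Adjusted income: CHF 704,700 + CHF 70,700 + CHF 148,200 + CHF 181,800 = CHF 1,105,400
  Exemption: CHF 71,000 − 25% × (CHF 1,105,400 − CHF 1,061,000) = CHF 71,000 − CHF 11,100 = CHF 59,900
  Base: CHF 1,105,400 − CHF 59,900 = CHF 1,045,500
  CHF 1,045,500 × 10% = CHF 104,550

Standard income tax:
  CHF 128,000 × 16% = CHF 20,480
  CHF 209,000 × 25% = CHF 52,250
  CHF 367,700 × 33% = CHF 121,341
  → CHF 194,071

CHF 194,071 > CHF 104,550, so the standard income tax governs.

CHF 194,071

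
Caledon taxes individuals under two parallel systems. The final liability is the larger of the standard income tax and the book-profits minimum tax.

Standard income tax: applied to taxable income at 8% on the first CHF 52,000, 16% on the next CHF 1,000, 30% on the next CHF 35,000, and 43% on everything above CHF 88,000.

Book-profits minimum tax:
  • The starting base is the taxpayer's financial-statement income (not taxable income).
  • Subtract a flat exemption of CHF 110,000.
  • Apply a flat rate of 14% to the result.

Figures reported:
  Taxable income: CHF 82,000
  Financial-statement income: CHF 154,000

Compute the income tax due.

Standard income tax:
  CHF 52,000 × 8% = CHF 4,160
  CHF 1,000 × 16% = CHF 160
  CHF 29,000 × 30% = CHF 8,700
  → CHF 13,020

Book-profits minimum tax:
  Base (financial-statement income): CHF 154,000
  Less exemption CHF 110,000 → base CHF 44,000
  CHF 44,000 × 14% = CHF 6,160

CHF 13,020 > CHF 6,160, so the standard income tax governs.

CHF 13,020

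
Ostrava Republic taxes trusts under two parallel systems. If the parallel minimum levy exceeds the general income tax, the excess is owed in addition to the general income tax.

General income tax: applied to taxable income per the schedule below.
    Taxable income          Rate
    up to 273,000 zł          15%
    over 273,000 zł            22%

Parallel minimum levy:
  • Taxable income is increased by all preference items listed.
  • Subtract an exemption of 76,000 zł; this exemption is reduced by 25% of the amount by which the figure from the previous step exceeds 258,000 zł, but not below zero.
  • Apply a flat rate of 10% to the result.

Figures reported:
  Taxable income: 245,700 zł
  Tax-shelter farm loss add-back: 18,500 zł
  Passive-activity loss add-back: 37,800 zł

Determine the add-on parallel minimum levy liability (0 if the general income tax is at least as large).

0 zł

Parallel minimum levy:
  Adjusted income: 245,700 zł + 18,500 zł + 37,800 zł = 302,000 zł
  Exemption: 76,000 zł − 25% × (302,000 zł − 258,000 zł) = 76,000 zł − 11,000 zł = 65,000 zł
  Base: 302,000 zł − 65,000 zł = 237,000 zł
  237,000 zł × 10% = 23,700 zł

General income tax:
  245,700 zł × 15% = 36,855 zł

23,700 zł ≤ 36,855 zł, so no add-on is due.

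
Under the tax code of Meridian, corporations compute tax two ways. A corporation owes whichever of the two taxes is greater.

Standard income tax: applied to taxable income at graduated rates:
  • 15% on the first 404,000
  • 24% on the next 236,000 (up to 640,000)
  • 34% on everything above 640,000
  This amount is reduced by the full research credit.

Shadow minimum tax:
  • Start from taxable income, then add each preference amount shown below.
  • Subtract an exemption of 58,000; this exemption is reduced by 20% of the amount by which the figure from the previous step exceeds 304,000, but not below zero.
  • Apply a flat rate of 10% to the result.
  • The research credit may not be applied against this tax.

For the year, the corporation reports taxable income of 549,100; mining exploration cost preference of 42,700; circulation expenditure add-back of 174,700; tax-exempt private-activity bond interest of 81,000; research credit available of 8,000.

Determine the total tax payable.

87,424

Shadow minimum tax:
  Adjusted income: 549,100 + 42,700 + 174,700 + 81,000 = 847,500
  Exemption: 20% × (847,500 − 304,000) = 108,700 ≥ 58,000, so the exemption is fully phased out
  Base: 847,500 − 0 = 847,500
  847,500 × 10% = 84,750

Standard income tax:
  404,000 × 15% = 60,600
  145,100 × 24% = 34,824
  → 95,424
  Less research credit 8,000 → 87,424

87,424 > 84,750, so the standard income tax governs.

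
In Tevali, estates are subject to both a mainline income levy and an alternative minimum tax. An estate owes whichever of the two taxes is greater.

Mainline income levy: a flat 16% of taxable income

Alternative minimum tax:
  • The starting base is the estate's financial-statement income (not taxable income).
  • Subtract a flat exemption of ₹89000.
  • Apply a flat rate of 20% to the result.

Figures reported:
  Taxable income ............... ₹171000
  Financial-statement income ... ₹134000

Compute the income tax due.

Mainline income levy:
  ₹171000 × 16% = ₹27360

Alternative minimum tax:
  Base (financial-statement income): ₹134000
  Less exemption ₹89000 → base ₹45000
  ₹45000 × 20% = ₹9000

₹27360 > ₹9000, so the mainline income levy governs.

₹27360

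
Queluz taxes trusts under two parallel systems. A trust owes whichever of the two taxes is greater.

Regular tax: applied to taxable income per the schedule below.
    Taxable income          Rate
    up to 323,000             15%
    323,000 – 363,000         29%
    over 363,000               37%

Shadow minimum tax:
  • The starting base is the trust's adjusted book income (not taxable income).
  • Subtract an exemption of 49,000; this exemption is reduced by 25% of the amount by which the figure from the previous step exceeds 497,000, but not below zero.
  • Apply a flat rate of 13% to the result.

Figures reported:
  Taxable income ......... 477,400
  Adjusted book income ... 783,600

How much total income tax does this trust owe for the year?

Regular tax:
  323,000 × 15% = 48,450
  40,000 × 29% = 11,600
  114,400 × 37% = 42,328
  → 102,378

Shadow minimum tax:
  Base (adjusted book income): 783,600
  Exemption: 25% × (783,600 − 497,000) = 71,650 ≥ 49,000, so the exemption is fully phased out
  Base: 783,600 − 0 = 783,600
  783,600 × 13% = 101,868

102,378 > 101,868, so the regular tax governs.

102,378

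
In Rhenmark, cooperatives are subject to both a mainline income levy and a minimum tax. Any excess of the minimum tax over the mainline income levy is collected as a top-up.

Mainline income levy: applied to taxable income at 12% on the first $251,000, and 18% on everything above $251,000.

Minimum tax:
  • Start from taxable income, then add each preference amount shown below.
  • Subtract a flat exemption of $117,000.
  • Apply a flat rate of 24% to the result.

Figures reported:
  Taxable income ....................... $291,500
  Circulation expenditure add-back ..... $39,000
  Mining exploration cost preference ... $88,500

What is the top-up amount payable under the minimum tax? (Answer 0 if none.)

Minimum tax:
  Adjusted income: $291,500 + $39,000 + $88,500 = $419,000
  Less exemption $117,000 → base $302,000
  $302,000 × 24% = $72,480

Mainline income levy:
  $251,000 × 12% = $30,120
  $40,500 × 18% = $7,290
  → $37,410

Excess of minimum tax over mainline income levy: $72,480 − $37,410 = $35,070.

$35,070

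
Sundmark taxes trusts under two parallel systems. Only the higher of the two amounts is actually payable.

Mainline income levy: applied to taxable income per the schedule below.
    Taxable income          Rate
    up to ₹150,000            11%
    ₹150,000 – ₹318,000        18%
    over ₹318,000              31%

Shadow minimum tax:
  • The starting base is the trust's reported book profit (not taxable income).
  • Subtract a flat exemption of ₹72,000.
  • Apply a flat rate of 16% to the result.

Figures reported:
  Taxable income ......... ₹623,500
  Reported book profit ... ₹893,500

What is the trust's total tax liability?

₹141,445

Mainline income levy:
  ₹150,000 × 11% = ₹16,500
  ₹168,000 × 18% = ₹30,240
  ₹305,500 × 31% = ₹94,705
  → ₹141,445

Shadow minimum tax:
  Base (reported book profit): ₹893,500
  Less exemption ₹72,000 → base ₹821,500
  ₹821,500 × 16% = ₹131,440

₹141,445 > ₹131,440, so the mainline income levy governs.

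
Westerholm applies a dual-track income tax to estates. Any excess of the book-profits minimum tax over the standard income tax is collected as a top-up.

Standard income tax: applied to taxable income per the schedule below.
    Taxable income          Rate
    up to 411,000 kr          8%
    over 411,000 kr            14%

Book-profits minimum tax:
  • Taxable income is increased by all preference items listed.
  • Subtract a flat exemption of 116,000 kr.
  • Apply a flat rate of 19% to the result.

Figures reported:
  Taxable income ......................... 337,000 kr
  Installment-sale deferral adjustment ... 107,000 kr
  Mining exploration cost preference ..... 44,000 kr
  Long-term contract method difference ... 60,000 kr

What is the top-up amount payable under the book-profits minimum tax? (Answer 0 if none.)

Book-profits minimum tax:
  Adjusted income: 337,000 kr + 107,000 kr + 44,000 kr + 60,000 kr = 548,000 kr
  Less exemption 116,000 kr → base 432,000 kr
  432,000 kr × 19% = 82,080 kr

Standard income tax:
  337,000 kr × 8% = 26,960 kr

Excess of book-profits minimum tax over standard income tax: 82,080 kr − 26,960 kr = 55,120 kr.

55,120 kr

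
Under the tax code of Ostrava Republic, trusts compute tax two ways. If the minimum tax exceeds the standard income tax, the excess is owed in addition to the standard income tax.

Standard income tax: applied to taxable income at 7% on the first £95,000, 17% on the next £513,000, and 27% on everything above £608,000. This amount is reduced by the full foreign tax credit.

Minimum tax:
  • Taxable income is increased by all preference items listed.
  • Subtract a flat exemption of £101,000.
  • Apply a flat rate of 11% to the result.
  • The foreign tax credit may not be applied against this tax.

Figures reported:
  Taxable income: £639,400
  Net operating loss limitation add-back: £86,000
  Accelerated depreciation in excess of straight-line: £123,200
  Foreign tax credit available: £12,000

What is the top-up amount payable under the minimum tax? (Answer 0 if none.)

£0

Standard income tax:
  £95,000 × 7% = £6,650
  £513,000 × 17% = £87,210
  £31,400 × 27% = £8,478
  → £102,338
  Less foreign tax credit £12,000 → £90,338

Minimum tax:
  Adjusted income: £639,400 + £86,000 + £123,200 = £848,600
  Less exemption £101,000 → base £747,600
  £747,600 × 11% = £82,236

£82,236 ≤ £90,338, so no add-on is due.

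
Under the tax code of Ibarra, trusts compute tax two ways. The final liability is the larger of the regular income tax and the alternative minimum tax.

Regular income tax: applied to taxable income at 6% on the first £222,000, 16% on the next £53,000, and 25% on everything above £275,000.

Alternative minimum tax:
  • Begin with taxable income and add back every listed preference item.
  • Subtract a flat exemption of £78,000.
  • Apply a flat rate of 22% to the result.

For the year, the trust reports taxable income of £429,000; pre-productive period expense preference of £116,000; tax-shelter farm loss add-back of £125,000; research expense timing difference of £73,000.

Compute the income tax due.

£146,300

Alternative minimum tax:
  Adjusted income: £429,000 + £116,000 + £125,000 + £73,000 = £743,000
  Less exemption £78,000 → base £665,000
  £665,000 × 22% = £146,300

Regular income tax:
  £222,000 × 6% = £13,320
  £53,000 × 16% = £8,480
  £154,000 × 25% = £38,500
  → £60,300

£146,300 > £60,300, so the alternative minimum tax is the binding amount.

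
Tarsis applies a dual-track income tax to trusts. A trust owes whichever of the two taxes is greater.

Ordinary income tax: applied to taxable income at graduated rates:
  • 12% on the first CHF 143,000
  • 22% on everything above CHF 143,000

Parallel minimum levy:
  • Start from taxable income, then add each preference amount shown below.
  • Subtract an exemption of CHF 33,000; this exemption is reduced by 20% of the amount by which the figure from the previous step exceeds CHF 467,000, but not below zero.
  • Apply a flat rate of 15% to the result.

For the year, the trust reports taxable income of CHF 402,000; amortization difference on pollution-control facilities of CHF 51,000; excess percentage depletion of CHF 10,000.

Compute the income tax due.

Parallel minimum levy:
  Adjusted income: CHF 402,000 + CHF 51,000 + CHF 10,000 = CHF 463,000
  Exemption: CHF 463,000 ≤ CHF 467,000, so full CHF 33,000 applies
  Base: CHF 463,000 − CHF 33,000 = CHF 430,000
  CHF 430,000 × 15% = CHF 64,500

Ordinary income tax:
  CHF 143,000 × 12% = CHF 17,160
  CHF 259,000 × 22% = CHF 56,980
  → CHF 74,140

CHF 74,140 > CHF 64,500, so the ordinary income tax governs.

CHF 74,140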